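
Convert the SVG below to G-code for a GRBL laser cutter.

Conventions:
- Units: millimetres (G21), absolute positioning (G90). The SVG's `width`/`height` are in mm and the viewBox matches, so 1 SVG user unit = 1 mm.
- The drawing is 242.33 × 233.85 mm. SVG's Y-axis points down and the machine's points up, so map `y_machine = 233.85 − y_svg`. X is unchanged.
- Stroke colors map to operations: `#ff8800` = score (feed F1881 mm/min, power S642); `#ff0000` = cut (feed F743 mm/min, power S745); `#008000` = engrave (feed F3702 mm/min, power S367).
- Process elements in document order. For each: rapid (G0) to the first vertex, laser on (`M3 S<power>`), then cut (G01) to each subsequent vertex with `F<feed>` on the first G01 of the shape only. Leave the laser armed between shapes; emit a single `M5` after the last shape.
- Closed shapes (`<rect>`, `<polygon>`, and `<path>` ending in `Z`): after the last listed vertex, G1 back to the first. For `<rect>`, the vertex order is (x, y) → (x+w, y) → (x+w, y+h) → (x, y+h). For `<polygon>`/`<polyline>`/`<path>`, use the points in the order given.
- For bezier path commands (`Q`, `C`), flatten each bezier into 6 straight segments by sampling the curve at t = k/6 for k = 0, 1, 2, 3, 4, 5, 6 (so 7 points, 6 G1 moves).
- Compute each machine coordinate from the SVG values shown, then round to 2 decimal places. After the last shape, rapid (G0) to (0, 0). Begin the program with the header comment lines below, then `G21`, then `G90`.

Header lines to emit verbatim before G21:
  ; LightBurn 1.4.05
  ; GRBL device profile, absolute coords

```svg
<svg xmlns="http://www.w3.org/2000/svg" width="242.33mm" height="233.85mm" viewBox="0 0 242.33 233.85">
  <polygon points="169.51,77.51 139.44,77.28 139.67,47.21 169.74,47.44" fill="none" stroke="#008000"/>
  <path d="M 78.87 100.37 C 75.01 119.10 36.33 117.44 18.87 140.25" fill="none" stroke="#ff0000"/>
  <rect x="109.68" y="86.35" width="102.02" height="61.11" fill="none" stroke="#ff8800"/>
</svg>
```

1 u = 1 mm; y_m = 233.85 − y.

[1] `<polygon>` regular polygon, #008000→engrave S367 F3702: (169.51,156.34) → (139.44,156.57) → (139.67,186.64) → (169.74,186.41) → (169.51,156.34) (closed)

[2] `<path>` cubic bezier, #ff0000→cut S745 F743: (78.87,133.48) → (74.30,125.61) → (65.48,119.89) → (53.97,115.07) → (41.33,109.91) → (29.11,103.17) → (18.87,93.60)

[3] `<rect>` rectangle, #ff8800→score S642 F1881: (109.68,147.50) → (211.70,147.50) → (211.70,86.39) → (109.68,86.39) → (109.68,147.50) (closed)

; LightBurn 1.4.05
; GRBL device profile, absolute coords
G21
G90
G0 X169.51 Y156.34
M3 S367
G01 X139.44 Y156.57 F3702
G01 X139.67 Y186.64
G01 X169.74 Y186.41
G01 X169.51 Y156.34
G0 X78.87 Y133.48
M3 S745
G01 X74.30 Y125.61 F743
G01 X65.48 Y119.89
G01 X53.97 Y115.07
G01 X41.33 Y109.91
G01 X29.11 Y103.17
G01 X18.87 Y93.60
G0 X109.68 Y147.50
M3 S642
G01 X211.70 Y147.50 F1881
G01 X211.70 Y86.39
G01 X109.68 Y86.39
G01 X109.68 Y147.50
M5
G0 X0.00 Y0.00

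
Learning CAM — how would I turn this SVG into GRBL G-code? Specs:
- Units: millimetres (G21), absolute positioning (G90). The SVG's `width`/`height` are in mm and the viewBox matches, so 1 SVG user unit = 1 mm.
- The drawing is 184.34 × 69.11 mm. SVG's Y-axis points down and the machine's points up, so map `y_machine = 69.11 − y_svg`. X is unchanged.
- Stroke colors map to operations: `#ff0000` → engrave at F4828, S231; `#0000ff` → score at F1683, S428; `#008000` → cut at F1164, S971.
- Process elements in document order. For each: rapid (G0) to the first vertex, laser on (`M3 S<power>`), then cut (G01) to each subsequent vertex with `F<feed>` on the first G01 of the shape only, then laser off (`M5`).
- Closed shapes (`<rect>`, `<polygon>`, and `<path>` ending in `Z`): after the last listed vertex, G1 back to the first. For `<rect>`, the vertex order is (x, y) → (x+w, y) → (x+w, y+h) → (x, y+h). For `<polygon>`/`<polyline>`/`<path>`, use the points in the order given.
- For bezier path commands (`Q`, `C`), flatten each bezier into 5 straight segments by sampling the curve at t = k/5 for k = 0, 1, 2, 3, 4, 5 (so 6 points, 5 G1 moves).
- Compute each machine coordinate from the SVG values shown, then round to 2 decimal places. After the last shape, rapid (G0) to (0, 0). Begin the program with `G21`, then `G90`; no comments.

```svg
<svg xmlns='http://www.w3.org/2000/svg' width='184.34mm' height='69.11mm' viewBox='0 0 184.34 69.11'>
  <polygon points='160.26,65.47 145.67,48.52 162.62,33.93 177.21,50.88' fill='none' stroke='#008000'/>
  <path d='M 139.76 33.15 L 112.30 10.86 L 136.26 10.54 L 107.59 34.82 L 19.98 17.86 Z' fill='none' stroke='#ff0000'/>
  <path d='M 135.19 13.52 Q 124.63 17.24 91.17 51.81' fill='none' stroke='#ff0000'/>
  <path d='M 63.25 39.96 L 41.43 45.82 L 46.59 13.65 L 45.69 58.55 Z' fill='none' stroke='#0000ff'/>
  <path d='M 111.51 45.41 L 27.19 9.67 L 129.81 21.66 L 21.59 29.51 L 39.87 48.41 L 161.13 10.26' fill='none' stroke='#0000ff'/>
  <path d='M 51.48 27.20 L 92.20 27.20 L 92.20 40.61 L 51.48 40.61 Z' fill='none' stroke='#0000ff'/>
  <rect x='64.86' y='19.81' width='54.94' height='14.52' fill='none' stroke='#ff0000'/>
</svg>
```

G21
G90
G0 X160.26 Y3.64
M3 S971
G01 X145.67 Y20.59 F1164
G01 X162.62 Y35.18
G01 X177.21 Y18.23
G01 X160.26 Y3.64
M5
G0 X139.76 Y35.96
M3 S231
G01 X112.30 Y58.25 F4828
G01 X136.26 Y58.57
G01 X107.59 Y34.29
G01 X19.98 Y51.25
G01 X139.76 Y35.96
M5
G0 X135.19 Y55.59
M3 S231
G01 X130.05 Y52.87 F4828
G01 X123.08 Y47.68
G01 X114.27 Y40.02
G01 X103.64 Y29.89
G01 X91.17 Y17.30
M5
G0 X63.25 Y29.15
M3 S428
G01 X41.43 Y23.29 F1683
G01 X46.59 Y55.46
G01 X45.69 Y10.56
G01 X63.25 Y29.15
M5
G0 X111.51 Y23.70
M3 S428
G01 X27.19 Y59.44 F1683
G01 X129.81 Y47.45
G01 X21.59 Y39.60
G01 X39.87 Y20.70
G01 X161.13 Y58.85
M5
G0 X51.48 Y41.91
M3 S428
G01 X92.20 Y41.91 F1683
G01 X92.20 Y28.50
G01 X51.48 Y28.50
G01 X51.48 Y41.91
M5
G0 X64.86 Y49.30
M3 S231
G01 X119.80 Y49.30 F4828
G01 X119.80 Y34.78
G01 X64.86 Y34.78
G01 X64.86 Y49.30
M5
G0 X0.00 Y0.00

Since the viewBox matches the mm dimensions, user units are millimetres directly. The only transform is the Y-flip y_m = 69.11 − y_svg.

Shape 1 is a regular polygon drawn with `<polygon>`. Its stroke #008000 means cut at S971, F1164. After flipping Y the toolpath is (160.26,3.64) → (145.67,20.59) → (162.62,35.18) → (177.21,18.23) → (160.26,3.64), returning to the start.

Shape 2 is a closed polygon drawn with `<path>`. Its stroke #ff0000 means engrave at S231, F4828. After flipping Y the toolpath is (139.76,35.96) → (112.30,58.25) → (136.26,58.57) → (107.59,34.29) → (19.98,51.25) → (139.76,35.96), returning to the start.

Shape 3 is a quadratic bezier drawn with `<path>`. Its stroke #ff0000 means engrave at S231, F4828. After flipping Y the toolpath is (135.19,55.59) → (130.05,52.87) → (123.08,47.68) → (114.27,40.02) → (103.64,29.89) → (91.17,17.30).

Shape 4 is a closed polygon drawn with `<path>`. Its stroke #0000ff means score at S428, F1683. After flipping Y the toolpath is (63.25,29.15) → (41.43,23.29) → (46.59,55.46) → (45.69,10.56) → (63.25,29.15), returning to the start.

Shape 5 is a open polyline drawn with `<path>`. Its stroke #0000ff means score at S428, F1683. After flipping Y the toolpath is (111.51,23.70) → (27.19,59.44) → (129.81,47.45) → (21.59,39.60) → (39.87,20.70) → (161.13,58.85).

Shape 6 is a rectangle drawn with `<path>`. Its stroke #0000ff means score at S428, F1683. After flipping Y the toolpath is (51.48,41.91) → (92.20,41.91) → (92.20,28.50) → (51.48,28.50) → (51.48,41.91), returning to the start.

Shape 7 is a rectangle drawn with `<rect>`. Its stroke #ff0000 means engrave at S231, F4828. After flipping Y the toolpath is (64.86,49.30) → (119.80,49.30) → (119.80,34.78) → (64.86,34.78) → (64.86,49.30), returning to the start.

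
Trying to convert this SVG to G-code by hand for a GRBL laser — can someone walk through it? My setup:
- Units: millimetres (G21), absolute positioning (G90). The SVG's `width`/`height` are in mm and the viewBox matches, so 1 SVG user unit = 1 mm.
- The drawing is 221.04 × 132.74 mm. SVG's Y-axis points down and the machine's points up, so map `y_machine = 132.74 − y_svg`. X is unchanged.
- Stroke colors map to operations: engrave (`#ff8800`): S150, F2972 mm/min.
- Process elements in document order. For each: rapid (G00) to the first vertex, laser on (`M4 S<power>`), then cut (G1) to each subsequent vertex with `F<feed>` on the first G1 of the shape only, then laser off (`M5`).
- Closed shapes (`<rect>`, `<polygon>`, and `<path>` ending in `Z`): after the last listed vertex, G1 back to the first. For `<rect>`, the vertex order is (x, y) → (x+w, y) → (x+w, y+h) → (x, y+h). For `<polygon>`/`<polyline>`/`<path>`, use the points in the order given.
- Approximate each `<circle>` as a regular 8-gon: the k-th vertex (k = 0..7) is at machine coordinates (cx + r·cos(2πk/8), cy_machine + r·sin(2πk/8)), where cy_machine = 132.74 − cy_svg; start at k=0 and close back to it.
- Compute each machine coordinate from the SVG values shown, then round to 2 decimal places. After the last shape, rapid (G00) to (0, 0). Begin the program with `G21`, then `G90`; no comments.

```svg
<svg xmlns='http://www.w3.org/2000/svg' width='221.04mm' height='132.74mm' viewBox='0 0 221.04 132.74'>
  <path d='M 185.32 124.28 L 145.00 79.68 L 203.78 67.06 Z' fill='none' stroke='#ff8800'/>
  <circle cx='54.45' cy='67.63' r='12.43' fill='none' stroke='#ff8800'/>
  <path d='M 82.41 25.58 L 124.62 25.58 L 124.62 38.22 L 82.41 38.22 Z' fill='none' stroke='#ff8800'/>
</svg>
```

viewBox `0 0 221.04 132.74` with mm width/height → 1 unit = 1 mm. Flip: y_m = 132.74 − y_svg.

**Shape 1** — `<path>` regular polygon, stroke `#ff8800` → engrave (S150, F2972). Machine vertices: (185.32,8.46) → (145.00,53.06) → (203.78,65.68) → (185.32,8.46). Closed: final G1 returns to the first vertex.

**Shape 2** — `<circle>` circle, stroke `#ff8800` → engrave (S150, F2972). Machine vertices: (66.88,65.11) → (63.24,73.90) → (54.45,77.54) → (45.66,73.90) → (42.02,65.11) → (45.66,56.32) → (54.45,52.68) → (63.24,56.32) → (66.88,65.11). Closed: final G1 returns to the first vertex.

**Shape 3** — `<path>` rectangle, stroke `#ff8800` → engrave (S150, F2972). Machine vertices: (82.41,107.16) → (124.62,107.16) → (124.62,94.52) → (82.41,94.52) → (82.41,107.16). Closed: final G1 returns to the first vertex.

G21
G90
G00 X185.32 Y8.46
M4 S150
G1 X145.00 Y53.06 F2972
G1 X203.78 Y65.68
G1 X185.32 Y8.46
M5
G00 X66.88 Y65.11
M4 S150
G1 X63.24 Y73.90 F2972
G1 X54.45 Y77.54
G1 X45.66 Y73.90
G1 X42.02 Y65.11
G1 X45.66 Y56.32
G1 X54.45 Y52.68
G1 X63.24 Y56.32
G1 X66.88 Y65.11
M5
G00 X82.41 Y107.16
M4 S150
G1 X124.62 Y107.16 F2972
G1 X124.62 Y94.52
G1 X82.41 Y94.52
G1 X82.41 Y107.16
M5
G00 X0.00 Y0.00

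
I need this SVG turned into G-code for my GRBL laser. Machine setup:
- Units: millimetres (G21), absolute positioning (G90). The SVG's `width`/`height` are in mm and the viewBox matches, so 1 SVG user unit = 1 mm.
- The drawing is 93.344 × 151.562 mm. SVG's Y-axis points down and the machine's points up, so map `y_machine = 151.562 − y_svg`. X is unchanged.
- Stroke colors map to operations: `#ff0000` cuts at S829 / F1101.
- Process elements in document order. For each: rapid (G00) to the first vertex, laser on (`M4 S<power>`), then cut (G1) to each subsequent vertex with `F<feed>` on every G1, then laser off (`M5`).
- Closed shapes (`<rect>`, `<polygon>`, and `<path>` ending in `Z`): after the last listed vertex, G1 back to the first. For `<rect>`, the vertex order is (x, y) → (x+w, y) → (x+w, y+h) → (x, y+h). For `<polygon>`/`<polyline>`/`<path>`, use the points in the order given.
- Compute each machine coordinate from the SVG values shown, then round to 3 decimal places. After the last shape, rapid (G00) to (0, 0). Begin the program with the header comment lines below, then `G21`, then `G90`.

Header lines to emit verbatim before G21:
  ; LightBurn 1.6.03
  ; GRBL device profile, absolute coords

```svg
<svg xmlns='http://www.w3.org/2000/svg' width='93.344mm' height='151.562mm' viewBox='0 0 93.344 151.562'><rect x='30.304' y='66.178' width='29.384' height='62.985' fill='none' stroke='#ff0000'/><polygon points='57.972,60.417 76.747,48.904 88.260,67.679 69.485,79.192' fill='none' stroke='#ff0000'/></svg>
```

; LightBurn 1.6.03
; GRBL device profile, absolute coords
G21
G90
G00 X30.304 Y85.384
M4 S829
G1 X59.688 Y85.384 F1101
G1 X59.688 Y22.399 F1101
G1 X30.304 Y22.399 F1101
G1 X30.304 Y85.384 F1101
M5
G00 X57.972 Y91.145
M4 S829
G1 X76.747 Y102.658 F1101
G1 X88.260 Y83.883 F1101
G1 X69.485 Y72.370 F1101
G1 X57.972 Y91.145 F1101
M5
G00 X0.000 Y0.000

1 u = 1 mm; y_m = 151.562 − y.

[1] `<rect>` rectangle, #ff0000→cut S829 F1101: (30.304,85.384) → (59.688,85.384) → (59.688,22.399) → (30.304,22.399) → (30.304,85.384) (closed)

[2] `<polygon>` regular polygon, #ff0000→cut S829 F1101: (57.972,91.145) → (76.747,102.658) → (88.260,83.883) → (69.485,72.370) → (57.972,91.145) (closed)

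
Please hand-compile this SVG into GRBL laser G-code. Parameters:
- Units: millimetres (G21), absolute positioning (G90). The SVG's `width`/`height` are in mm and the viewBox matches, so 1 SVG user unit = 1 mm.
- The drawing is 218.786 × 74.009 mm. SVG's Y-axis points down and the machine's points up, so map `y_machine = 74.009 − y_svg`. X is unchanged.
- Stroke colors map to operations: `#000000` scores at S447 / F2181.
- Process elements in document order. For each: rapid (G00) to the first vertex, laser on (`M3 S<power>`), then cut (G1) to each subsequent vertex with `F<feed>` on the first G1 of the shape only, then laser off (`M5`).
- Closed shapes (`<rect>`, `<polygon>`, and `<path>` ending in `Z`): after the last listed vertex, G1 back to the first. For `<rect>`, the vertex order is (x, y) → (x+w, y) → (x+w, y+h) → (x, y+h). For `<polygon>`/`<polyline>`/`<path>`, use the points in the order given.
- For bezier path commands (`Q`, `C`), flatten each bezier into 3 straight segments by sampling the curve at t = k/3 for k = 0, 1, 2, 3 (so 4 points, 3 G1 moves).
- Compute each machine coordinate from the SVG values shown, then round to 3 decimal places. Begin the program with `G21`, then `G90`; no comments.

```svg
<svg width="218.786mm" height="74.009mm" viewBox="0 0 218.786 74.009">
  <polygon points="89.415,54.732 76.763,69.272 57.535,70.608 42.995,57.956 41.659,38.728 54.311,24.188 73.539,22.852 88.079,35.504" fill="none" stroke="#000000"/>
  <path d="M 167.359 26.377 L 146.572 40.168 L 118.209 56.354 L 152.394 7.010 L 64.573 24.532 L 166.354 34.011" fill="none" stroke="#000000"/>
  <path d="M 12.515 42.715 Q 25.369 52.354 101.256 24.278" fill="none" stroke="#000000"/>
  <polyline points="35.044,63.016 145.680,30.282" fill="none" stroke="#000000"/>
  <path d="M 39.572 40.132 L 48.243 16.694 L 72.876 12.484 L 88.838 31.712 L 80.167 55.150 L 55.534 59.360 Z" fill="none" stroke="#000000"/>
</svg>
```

G21
G90
G00 X89.415 Y19.277
M3 S447
G1 X76.763 Y4.737 F2181
G1 X57.535 Y3.401
G1 X42.995 Y16.053
G1 X41.659 Y35.281
G1 X54.311 Y49.821
G1 X73.539 Y51.157
G1 X88.079 Y38.505
G1 X89.415 Y19.277
M5
G00 X167.359 Y47.632
M3 S447
G1 X146.572 Y33.841 F2181
G1 X118.209 Y17.655
G1 X152.394 Y66.999
G1 X64.573 Y49.477
G1 X166.354 Y39.998
M5
G00 X12.515 Y31.294
M3 S447
G1 X28.088 Y29.059 F2181
G1 X57.668 Y35.204
G1 X101.256 Y49.731
M5
G00 X35.044 Y10.993
M3 S447
G1 X145.680 Y43.727 F2181
M5
G00 X39.572 Y33.877
M3 S447
G1 X48.243 Y57.315 F2181
G1 X72.876 Y61.525
G1 X88.838 Y42.297
G1 X80.167 Y18.859
G1 X55.534 Y14.649
G1 X39.572 Y33.877
M5

Since the viewBox matches the mm dimensions, user units are millimetres directly. The only transform is the Y-flip y_m = 74.009 − y_svg.

Shape 1 is a regular polygon drawn with `<polygon>`. Its stroke #000000 means score at S447, F2181. After flipping Y the toolpath is (89.415,19.277) → (76.763,4.737) → (57.535,3.401) → (42.995,16.053) → (41.659,35.281) → (54.311,49.821) → (73.539,51.157) → (88.079,38.505) → (89.415,19.277), returning to the start.

Shape 2 is a open polyline drawn with `<path>`. Its stroke #000000 means score at S447, F2181. After flipping Y the toolpath is (167.359,47.632) → (146.572,33.841) → (118.209,17.655) → (152.394,66.999) → (64.573,49.477) → (166.354,39.998).

Shape 3 is a quadratic bezier drawn with `<path>`. Its stroke #000000 means score at S447, F2181. After flipping Y the toolpath is (12.515,31.294) → (28.088,29.059) → (57.668,35.204) → (101.256,49.731).

Shape 4 is a line segment drawn with `<polyline>`. Its stroke #000000 means score at S447, F2181. After flipping Y the toolpath is (35.044,10.993) → (145.680,43.727).

Shape 5 is a regular polygon drawn with `<path>`. Its stroke #000000 means score at S447, F2181. After flipping Y the toolpath is (39.572,33.877) → (48.243,57.315) → (72.876,61.525) → (88.838,42.297) → (80.167,18.859) → (55.534,14.649) → (39.572,33.877), returning to the start.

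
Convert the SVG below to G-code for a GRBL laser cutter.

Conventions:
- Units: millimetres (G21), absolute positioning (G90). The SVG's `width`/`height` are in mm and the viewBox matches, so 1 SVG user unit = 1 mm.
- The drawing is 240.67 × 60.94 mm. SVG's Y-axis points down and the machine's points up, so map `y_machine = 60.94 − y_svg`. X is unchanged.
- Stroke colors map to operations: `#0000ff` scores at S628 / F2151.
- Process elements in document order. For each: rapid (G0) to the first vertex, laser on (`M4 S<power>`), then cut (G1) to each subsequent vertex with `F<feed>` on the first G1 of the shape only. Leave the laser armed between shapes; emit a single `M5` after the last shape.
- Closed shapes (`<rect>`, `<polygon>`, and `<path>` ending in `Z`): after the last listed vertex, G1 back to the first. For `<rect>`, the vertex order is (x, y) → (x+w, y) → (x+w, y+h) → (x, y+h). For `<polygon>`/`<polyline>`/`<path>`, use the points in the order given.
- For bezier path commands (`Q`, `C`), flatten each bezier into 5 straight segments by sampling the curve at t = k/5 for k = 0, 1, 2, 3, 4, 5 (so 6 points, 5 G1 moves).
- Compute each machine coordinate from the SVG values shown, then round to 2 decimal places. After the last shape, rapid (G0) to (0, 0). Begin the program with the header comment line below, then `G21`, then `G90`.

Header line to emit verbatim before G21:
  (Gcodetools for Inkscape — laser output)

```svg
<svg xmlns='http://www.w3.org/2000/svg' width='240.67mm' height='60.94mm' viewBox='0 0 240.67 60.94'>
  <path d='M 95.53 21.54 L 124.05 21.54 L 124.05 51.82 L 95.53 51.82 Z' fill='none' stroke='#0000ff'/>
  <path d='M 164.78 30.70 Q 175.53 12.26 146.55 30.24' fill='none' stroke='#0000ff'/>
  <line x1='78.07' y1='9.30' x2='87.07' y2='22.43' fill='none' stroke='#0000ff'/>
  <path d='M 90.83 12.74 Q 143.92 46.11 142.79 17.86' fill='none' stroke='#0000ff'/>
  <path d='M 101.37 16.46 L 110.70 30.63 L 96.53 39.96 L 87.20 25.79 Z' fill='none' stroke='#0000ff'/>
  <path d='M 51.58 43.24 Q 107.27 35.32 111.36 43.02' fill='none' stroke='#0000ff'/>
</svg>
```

viewBox `0 0 240.67 60.94` with mm width/height → 1 unit = 1 mm. Flip: y_m = 60.94 − y_svg.

**Shape 1** — `<path>` rectangle, stroke `#0000ff` → score (S628, F2151). Machine vertices: (95.53,39.40) → (124.05,39.40) → (124.05,9.12) → (95.53,9.12) → (95.53,39.40). Closed: final G1 returns to the first vertex.

**Shape 2** — `<path>` quadratic bezier, stroke `#0000ff` → score (S628, F2151). Control points (SVG): P0=(164.78,30.70), P1=(175.53,12.26), P2=(146.55,30.24); sampled at t=k/5. Machine vertices: (164.78,30.24) → (167.49,36.16) → (167.02,39.16) → (163.38,39.26) → (156.55,36.44) → (146.55,30.70). Open path.

**Shape 3** — `<line>` line segment, stroke `#0000ff` → score (S628, F2151). Machine vertices: (78.07,51.64) → (87.07,38.51). Open path.

**Shape 4** — `<path>` quadratic bezier, stroke `#0000ff` → score (S628, F2151). Control points (SVG): P0=(90.83,12.74), P1=(143.92,46.11), P2=(142.79,17.86); sampled at t=k/5. Machine vertices: (90.83,48.20) → (109.90,37.32) → (124.63,31.36) → (135.02,30.34) → (141.07,34.24) → (142.79,43.08). Open path.

**Shape 5** — `<path>` regular polygon, stroke `#0000ff` → score (S628, F2151). Machine vertices: (101.37,44.48) → (110.70,30.31) → (96.53,20.98) → (87.20,35.15) → (101.37,44.48). Closed: final G1 returns to the first vertex.

**Shape 6** — `<path>` quadratic bezier, stroke `#0000ff` → score (S628, F2151). Control points (SVG): P0=(51.58,43.24), P1=(107.27,35.32), P2=(111.36,43.02); sampled at t=k/5. Machine vertices: (51.58,17.70) → (71.79,20.24) → (87.88,21.54) → (99.83,21.58) → (107.66,20.38) → (111.36,17.92). Open path.

(Gcodetools for Inkscape — laser output)
G21
G90
G0 X95.53 Y39.40
M4 S628
G1 X124.05 Y39.40 F2151
G1 X124.05 Y9.12
G1 X95.53 Y9.12
G1 X95.53 Y39.40
G0 X164.78 Y30.24
M4 S628
G1 X167.49 Y36.16 F2151
G1 X167.02 Y39.16
G1 X163.38 Y39.26
G1 X156.55 Y36.44
G1 X146.55 Y30.70
G0 X78.07 Y51.64
M4 S628
G1 X87.07 Y38.51 F2151
G0 X90.83 Y48.20
M4 S628
G1 X109.90 Y37.32 F2151
G1 X124.63 Y31.36
G1 X135.02 Y30.34
G1 X141.07 Y34.24
G1 X142.79 Y43.08
G0 X101.37 Y44.48
M4 S628
G1 X110.70 Y30.31 F2151
G1 X96.53 Y20.98
G1 X87.20 Y35.15
G1 X101.37 Y44.48
G0 X51.58 Y17.70
M4 S628
G1 X71.79 Y20.24 F2151
G1 X87.88 Y21.54
G1 X99.83 Y21.58
G1 X107.66 Y20.38
G1 X111.36 Y17.92
M5
G0 X0.00 Y0.00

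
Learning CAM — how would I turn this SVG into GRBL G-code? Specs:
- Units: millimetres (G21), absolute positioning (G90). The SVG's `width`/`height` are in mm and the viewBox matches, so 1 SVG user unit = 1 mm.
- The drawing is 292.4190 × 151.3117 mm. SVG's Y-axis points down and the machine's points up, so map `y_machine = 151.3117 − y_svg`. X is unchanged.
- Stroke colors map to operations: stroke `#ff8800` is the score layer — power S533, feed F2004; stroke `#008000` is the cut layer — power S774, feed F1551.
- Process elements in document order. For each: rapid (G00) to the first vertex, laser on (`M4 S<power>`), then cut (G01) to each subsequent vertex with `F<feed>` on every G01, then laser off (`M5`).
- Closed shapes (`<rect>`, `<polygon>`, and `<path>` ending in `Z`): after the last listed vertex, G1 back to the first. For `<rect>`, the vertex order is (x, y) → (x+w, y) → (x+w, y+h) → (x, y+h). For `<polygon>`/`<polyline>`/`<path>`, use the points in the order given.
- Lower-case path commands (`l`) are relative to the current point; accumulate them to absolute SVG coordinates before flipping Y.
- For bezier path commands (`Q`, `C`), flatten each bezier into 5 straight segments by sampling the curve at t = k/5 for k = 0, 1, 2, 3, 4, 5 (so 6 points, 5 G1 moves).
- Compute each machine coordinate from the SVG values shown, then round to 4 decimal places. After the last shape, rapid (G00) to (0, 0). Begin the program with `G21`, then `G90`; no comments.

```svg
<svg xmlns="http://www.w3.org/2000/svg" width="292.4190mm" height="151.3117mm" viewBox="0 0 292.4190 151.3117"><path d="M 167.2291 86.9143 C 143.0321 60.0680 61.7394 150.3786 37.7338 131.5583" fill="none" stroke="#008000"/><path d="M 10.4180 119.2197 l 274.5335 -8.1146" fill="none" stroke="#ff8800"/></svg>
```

Since the viewBox matches the mm dimensions, user units are millimetres directly. The only transform is the Y-flip y_m = 151.3117 − y_svg.

Shape 1 is a cubic bezier drawn with `<path>`. Its stroke #008000 means cut at S774, F1551. After flipping Y the toolpath is (167.2291,64.3974) → (146.7745,68.2567) → (118.1073,54.8601) → (86.7178,35.0695) → (58.0965,19.7466) → (37.7338,19.7534).

Shape 2 is a line segment drawn with `<path>`. Its stroke #ff8800 means score at S533, F2004. After flipping Y the toolpath is (10.4180,32.0920) → (284.9515,40.2066).

G21
G90
G00 X167.2291 Y64.3974
M4 S774
G01 X146.7745 Y68.2567 F1551
G01 X118.1073 Y54.8601 F1551
G01 X86.7178 Y35.0695 F1551
G01 X58.0965 Y19.7466 F1551
G01 X37.7338 Y19.7534 F1551
M5
G00 X10.4180 Y32.0920
M4 S533
G01 X284.9515 Y40.2066 F2004
M5
G00 X0.0000 Y0.0000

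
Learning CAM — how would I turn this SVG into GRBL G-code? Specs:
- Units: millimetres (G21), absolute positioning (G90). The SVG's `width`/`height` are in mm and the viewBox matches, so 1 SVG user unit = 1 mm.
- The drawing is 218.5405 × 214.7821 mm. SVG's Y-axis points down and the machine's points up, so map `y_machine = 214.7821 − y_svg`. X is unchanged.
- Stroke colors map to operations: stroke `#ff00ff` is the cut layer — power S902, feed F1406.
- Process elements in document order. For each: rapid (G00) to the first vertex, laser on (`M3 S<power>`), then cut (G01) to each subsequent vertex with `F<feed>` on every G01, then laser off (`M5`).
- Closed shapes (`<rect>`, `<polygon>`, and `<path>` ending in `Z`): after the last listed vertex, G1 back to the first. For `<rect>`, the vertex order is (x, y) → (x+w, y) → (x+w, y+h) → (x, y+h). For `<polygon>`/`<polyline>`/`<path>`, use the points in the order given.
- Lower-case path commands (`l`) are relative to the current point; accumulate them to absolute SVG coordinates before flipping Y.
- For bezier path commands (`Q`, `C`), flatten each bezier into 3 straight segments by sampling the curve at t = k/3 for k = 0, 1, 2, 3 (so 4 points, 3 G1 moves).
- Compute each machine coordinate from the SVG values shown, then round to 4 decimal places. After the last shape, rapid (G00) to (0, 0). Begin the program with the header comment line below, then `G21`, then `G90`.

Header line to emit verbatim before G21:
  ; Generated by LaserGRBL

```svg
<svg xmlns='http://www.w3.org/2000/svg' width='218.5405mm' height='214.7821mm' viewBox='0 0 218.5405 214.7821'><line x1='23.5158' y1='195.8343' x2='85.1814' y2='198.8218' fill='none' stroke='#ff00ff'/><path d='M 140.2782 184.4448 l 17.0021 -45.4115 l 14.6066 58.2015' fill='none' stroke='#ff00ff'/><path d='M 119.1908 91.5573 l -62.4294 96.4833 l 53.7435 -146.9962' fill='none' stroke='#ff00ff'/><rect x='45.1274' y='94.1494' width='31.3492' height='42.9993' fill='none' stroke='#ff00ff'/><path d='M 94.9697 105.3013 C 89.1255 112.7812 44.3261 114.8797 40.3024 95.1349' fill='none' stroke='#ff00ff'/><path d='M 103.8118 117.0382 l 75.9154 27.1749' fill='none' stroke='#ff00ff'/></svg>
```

; Generated by LaserGRBL
G21
G90
G00 X23.5158 Y18.9478
M3 S902
G01 X85.1814 Y15.9603 F1406
M5
G00 X140.2782 Y30.3373
M3 S902
G01 X157.2803 Y75.7488 F1406
G01 X171.8869 Y17.5473 F1406
M5
G00 X119.1908 Y123.2248
M3 S902
G01 X56.7614 Y26.7415 F1406
G01 X110.5049 Y173.7377 F1406
M5
G00 X45.1274 Y120.6327
M3 S902
G01 X76.4766 Y120.6327 F1406
G01 X76.4766 Y77.6334 F1406
G01 X45.1274 Y77.6334 F1406
G01 X45.1274 Y120.6327 F1406
M5
G00 X94.9697 Y109.4808
M3 S902
G01 X79.0934 Y104.4044 F1406
G01 X54.9650 Y106.5738 F1406
G01 X40.3024 Y119.6472 F1406
M5
G00 X103.8118 Y97.7439
M3 S902
G01 X179.7272 Y70.5690 F1406
M5
G00 X0.0000 Y0.0000

Since the viewBox matches the mm dimensions, user units are millimetres directly. The only transform is the Y-flip y_m = 214.7821 − y_svg.

Shape 1 is a line segment drawn with `<line>`. Its stroke #ff00ff means cut at S902, F1406. After flipping Y the toolpath is (23.5158,18.9478) → (85.1814,15.9603).

Shape 2 is a open polyline drawn with `<path>`. Its stroke #ff00ff means cut at S902, F1406. After flipping Y the toolpath is (140.2782,30.3373) → (157.2803,75.7488) → (171.8869,17.5473).

Shape 3 is a open polyline drawn with `<path>`. Its stroke #ff00ff means cut at S902, F1406. After flipping Y the toolpath is (119.1908,123.2248) → (56.7614,26.7415) → (110.5049,173.7377).

Shape 4 is a rectangle drawn with `<rect>`. Its stroke #ff00ff means cut at S902, F1406. After flipping Y the toolpath is (45.1274,120.6327) → (76.4766,120.6327) → (76.4766,77.6334) → (45.1274,77.6334) → (45.1274,120.6327), returning to the start.

Shape 5 is a cubic bezier drawn with `<path>`. Its stroke #ff00ff means cut at S902, F1406. After flipping Y the toolpath is (94.9697,109.4808) → (79.0934,104.4044) → (54.9650,106.5738) → (40.3024,119.6472).

Shape 6 is a line segment drawn with `<path>`. Its stroke #ff00ff means cut at S902, F1406. After flipping Y the toolpath is (103.8118,97.7439) → (179.7272,70.5690).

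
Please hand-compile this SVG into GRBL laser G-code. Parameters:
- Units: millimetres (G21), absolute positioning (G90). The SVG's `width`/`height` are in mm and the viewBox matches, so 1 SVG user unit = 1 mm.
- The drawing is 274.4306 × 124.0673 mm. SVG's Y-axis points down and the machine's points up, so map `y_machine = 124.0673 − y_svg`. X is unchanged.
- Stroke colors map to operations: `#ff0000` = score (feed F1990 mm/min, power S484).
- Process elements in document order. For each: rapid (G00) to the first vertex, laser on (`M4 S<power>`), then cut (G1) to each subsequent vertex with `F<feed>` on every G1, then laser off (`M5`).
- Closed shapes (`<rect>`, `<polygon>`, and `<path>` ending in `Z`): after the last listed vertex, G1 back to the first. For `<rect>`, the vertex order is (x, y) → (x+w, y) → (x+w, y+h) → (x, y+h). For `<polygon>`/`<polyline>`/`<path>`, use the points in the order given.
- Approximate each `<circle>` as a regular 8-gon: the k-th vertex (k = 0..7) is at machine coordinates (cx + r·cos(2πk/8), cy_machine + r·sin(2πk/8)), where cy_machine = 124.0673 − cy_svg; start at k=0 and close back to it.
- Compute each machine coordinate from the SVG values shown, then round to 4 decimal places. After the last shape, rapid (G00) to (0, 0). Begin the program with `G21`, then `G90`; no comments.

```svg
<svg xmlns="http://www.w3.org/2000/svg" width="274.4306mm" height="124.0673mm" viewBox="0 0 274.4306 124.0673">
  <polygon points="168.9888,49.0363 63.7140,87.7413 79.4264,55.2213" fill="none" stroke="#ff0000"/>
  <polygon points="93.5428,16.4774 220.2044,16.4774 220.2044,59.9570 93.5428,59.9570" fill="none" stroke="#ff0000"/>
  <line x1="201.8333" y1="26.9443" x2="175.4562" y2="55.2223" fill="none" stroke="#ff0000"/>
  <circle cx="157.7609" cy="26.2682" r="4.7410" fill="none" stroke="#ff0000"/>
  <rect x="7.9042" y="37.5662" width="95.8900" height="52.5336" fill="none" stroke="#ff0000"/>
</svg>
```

G21
G90
G00 X168.9888 Y75.0310
M4 S484
G1 X63.7140 Y36.3260 F1990
G1 X79.4264 Y68.8460 F1990
G1 X168.9888 Y75.0310 F1990
M5
G00 X93.5428 Y107.5899
M4 S484
G1 X220.2044 Y107.5899 F1990
G1 X220.2044 Y64.1103 F1990
G1 X93.5428 Y64.1103 F1990
G1 X93.5428 Y107.5899 F1990
M5
G00 X201.8333 Y97.1230
M4 S484
G1 X175.4562 Y68.8450 F1990
M5
G00 X162.5019 Y97.7991
M4 S484
G1 X161.1133 Y101.1515 F1990
G1 X157.7609 Y102.5401 F1990
G1 X154.4085 Y101.1515 F1990
G1 X153.0199 Y97.7991 F1990
G1 X154.4085 Y94.4467 F1990
G1 X157.7609 Y93.0581 F1990
G1 X161.1133 Y94.4467 F1990
G1 X162.5019 Y97.7991 F1990
M5
G00 X7.9042 Y86.5011
M4 S484
G1 X103.7942 Y86.5011 F1990
G1 X103.7942 Y33.9675 F1990
G1 X7.9042 Y33.9675 F1990
G1 X7.9042 Y86.5011 F1990
M5
G00 X0.0000 Y0.0000

1 u = 1 mm; y_m = 124.0673 − y.

[1] `<polygon>` closed polygon, #ff0000→score S484 F1990: (168.9888,75.0310) → (63.7140,36.3260) → (79.4264,68.8460) → (168.9888,75.0310) (closed)

[2] `<polygon>` rectangle, #ff0000→score S484 F1990: (93.5428,107.5899) → (220.2044,107.5899) → (220.2044,64.1103) → (93.5428,64.1103) → (93.5428,107.5899) (closed)

[3] `<line>` line segment, #ff0000→score S484 F1990: (201.8333,97.1230) → (175.4562,68.8450)

[4] `<circle>` circle, #ff0000→score S484 F1990: (162.5019,97.7991) → (161.1133,101.1515) → (157.7609,102.5401) → (154.4085,101.1515) → (153.0199,97.7991) → (154.4085,94.4467) → (157.7609,93.0581) → (161.1133,94.4467) → (162.5019,97.7991) (closed)

[5] `<rect>` rectangle, #ff0000→score S484 F1990: (7.9042,86.5011) → (103.7942,86.5011) → (103.7942,33.9675) → (7.9042,33.9675) → (7.9042,86.5011) (closed)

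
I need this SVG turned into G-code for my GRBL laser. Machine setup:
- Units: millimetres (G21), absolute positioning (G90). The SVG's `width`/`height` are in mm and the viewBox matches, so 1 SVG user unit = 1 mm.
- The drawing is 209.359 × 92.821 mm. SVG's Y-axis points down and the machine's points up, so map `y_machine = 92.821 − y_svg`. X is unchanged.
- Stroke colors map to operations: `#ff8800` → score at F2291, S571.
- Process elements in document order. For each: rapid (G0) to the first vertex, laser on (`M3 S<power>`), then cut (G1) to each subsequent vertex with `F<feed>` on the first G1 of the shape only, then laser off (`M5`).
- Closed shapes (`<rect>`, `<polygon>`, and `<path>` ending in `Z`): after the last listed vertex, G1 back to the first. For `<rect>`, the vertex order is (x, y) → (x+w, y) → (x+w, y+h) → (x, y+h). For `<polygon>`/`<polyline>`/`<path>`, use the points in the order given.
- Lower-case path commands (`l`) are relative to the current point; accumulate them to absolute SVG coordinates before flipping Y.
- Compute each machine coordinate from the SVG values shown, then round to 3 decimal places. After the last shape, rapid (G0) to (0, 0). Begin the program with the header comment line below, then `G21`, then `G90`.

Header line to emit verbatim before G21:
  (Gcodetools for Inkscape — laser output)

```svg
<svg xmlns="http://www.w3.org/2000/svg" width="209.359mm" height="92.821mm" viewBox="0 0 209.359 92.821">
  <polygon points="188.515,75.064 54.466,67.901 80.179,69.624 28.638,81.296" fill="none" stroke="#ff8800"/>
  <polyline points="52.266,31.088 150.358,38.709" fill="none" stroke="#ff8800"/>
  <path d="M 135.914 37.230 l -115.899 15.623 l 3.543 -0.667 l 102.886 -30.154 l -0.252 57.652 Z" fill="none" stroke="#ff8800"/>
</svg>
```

(Gcodetools for Inkscape — laser output)
G21
G90
G0 X188.515 Y17.757
M3 S571
G1 X54.466 Y24.920 F2291
G1 X80.179 Y23.197
G1 X28.638 Y11.525
G1 X188.515 Y17.757
M5
G0 X52.266 Y61.733
M3 S571
G1 X150.358 Y54.112 F2291
M5
G0 X135.914 Y55.591
M3 S571
G1 X20.015 Y39.968 F2291
G1 X23.558 Y40.635
G1 X126.444 Y70.789
G1 X126.192 Y13.137
G1 X135.914 Y55.591
M5
G0 X0.000 Y0.000

Since the viewBox matches the mm dimensions, user units are millimetres directly. The only transform is the Y-flip y_m = 92.821 − y_svg.

Shape 1 is a closed polygon drawn with `<polygon>`. Its stroke #ff8800 means score at S571, F2291. After flipping Y the toolpath is (188.515,17.757) → (54.466,24.920) → (80.179,23.197) → (28.638,11.525) → (188.515,17.757), returning to the start.

Shape 2 is a line segment drawn with `<polyline>`. Its stroke #ff8800 means score at S571, F2291. After flipping Y the toolpath is (52.266,61.733) → (150.358,54.112).

Shape 3 is a closed polygon drawn with `<path>`. Its stroke #ff8800 means score at S571, F2291. After flipping Y the toolpath is (135.914,55.591) → (20.015,39.968) → (23.558,40.635) → (126.444,70.789) → (126.192,13.137) → (135.914,55.591), returning to the start.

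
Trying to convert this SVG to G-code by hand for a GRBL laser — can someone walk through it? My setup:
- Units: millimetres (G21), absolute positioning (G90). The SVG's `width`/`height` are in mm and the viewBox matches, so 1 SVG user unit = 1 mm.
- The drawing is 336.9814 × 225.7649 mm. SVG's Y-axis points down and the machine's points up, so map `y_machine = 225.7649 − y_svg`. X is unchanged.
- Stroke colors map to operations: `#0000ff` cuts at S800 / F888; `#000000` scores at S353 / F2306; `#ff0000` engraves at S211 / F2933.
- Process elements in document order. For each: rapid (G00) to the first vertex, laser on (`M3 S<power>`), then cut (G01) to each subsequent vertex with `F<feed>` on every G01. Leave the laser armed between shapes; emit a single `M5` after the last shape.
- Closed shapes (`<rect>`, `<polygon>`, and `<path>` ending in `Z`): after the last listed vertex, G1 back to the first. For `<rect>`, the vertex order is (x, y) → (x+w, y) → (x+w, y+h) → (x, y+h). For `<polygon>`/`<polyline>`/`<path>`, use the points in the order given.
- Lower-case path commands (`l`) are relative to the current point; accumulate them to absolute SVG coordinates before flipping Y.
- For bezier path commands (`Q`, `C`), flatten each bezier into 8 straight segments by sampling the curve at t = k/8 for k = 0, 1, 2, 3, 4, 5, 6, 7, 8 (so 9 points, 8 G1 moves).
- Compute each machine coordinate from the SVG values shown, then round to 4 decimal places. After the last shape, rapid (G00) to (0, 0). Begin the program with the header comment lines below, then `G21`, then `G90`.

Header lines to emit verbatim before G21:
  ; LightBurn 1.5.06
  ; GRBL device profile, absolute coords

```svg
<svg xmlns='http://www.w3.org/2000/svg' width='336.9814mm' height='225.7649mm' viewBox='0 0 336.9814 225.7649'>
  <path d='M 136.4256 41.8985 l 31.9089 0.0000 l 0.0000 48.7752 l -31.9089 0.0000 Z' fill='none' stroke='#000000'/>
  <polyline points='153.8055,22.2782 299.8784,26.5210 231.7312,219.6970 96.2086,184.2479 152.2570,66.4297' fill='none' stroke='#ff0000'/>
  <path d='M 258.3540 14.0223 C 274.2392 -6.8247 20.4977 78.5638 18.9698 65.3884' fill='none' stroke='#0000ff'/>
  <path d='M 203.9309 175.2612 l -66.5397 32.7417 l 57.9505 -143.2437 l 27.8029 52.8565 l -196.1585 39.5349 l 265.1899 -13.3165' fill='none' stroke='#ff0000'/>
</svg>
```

; LightBurn 1.5.06
; GRBL device profile, absolute coords
G21
G90
G00 X136.4256 Y183.8664
M3 S353
G01 X168.3345 Y183.8664 F2306
G01 X168.3345 Y135.0912 F2306
G01 X136.4256 Y135.0912 F2306
G01 X136.4256 Y183.8664 F2306
G00 X153.8055 Y203.4867
M3 S211
G01 X299.8784 Y199.2439 F2933
G01 X231.7312 Y6.0679 F2933
G01 X96.2086 Y41.5170 F2933
G01 X152.2570 Y159.3352 F2933
G00 X258.3540 Y211.7426
M3 S800
G01 X252.6914 Y214.9804 F888
G01 X227.8666 Y210.6587 F888
G01 X189.9950 Y201.1773 F888
G01 X145.1918 Y188.9364 F888
G01 X99.5724 Y176.3359 F888
G01 X59.2520 Y165.7757 F888
G01 X30.3461 Y159.6559 F888
G01 X18.9698 Y160.3765 F888
G00 X203.9309 Y50.5037
M3 S211
G01 X137.3912 Y17.7620 F2933
G01 X195.3417 Y161.0057 F2933
G01 X223.1446 Y108.1492 F2933
G01 X26.9861 Y68.6143 F2933
G01 X292.1760 Y81.9308 F2933
M5
G00 X0.0000 Y0.0000

1 u = 1 mm; y_m = 225.7649 − y.

[1] `<path>` rectangle, #000000→score S353 F2306: (136.4256,183.8664) → (168.3345,183.8664) → (168.3345,135.0912) → (136.4256,135.0912) → (136.4256,183.8664) (closed)

[2] `<polyline>` open polyline, #ff0000→engrave S211 F2933: (153.8055,203.4867) → (299.8784,199.2439) → (231.7312,6.0679) → (96.2086,41.5170) → (152.2570,159.3352)

[3] `<path>` cubic bezier, #0000ff→cut S800 F888: (258.3540,211.7426) → (252.6914,214.9804) → (227.8666,210.6587) → (189.9950,201.1773) → (145.1918,188.9364) → (99.5724,176.3359) → (59.2520,165.7757) → (30.3461,159.6559) → (18.9698,160.3765)

[4] `<path>` open polyline, #ff0000→engrave S211 F2933: (203.9309,50.5037) → (137.3912,17.7620) → (195.3417,161.0057) → (223.1446,108.1492) → (26.9861,68.6143) → (292.1760,81.9308)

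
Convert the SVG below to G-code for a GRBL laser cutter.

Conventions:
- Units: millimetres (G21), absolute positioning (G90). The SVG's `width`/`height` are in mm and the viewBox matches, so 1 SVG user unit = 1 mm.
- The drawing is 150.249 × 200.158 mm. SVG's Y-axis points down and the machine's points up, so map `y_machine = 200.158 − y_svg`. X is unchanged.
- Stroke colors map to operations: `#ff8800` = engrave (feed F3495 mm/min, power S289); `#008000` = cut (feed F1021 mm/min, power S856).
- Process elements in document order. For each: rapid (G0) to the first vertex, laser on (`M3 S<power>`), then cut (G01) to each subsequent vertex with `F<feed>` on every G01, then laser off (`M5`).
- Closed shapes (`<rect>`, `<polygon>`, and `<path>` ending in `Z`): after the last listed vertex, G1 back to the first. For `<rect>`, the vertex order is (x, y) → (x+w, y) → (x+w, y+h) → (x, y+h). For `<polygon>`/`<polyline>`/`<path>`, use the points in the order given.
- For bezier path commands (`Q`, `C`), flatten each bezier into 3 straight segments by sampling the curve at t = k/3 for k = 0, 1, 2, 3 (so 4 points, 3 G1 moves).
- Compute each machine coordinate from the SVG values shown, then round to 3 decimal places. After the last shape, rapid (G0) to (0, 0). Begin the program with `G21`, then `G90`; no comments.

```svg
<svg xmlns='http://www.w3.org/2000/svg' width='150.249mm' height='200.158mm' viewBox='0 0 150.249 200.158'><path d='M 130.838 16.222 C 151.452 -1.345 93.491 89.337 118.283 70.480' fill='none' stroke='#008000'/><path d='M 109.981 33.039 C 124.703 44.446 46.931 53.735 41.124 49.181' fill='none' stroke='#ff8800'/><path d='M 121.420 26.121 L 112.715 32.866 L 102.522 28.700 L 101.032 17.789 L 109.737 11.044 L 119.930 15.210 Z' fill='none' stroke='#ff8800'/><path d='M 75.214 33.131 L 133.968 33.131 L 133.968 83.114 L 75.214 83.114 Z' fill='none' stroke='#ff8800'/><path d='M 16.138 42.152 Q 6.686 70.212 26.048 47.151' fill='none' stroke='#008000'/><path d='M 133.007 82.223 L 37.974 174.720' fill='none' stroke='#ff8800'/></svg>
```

G21
G90
G0 X130.838 Y183.936
M3 S856
G01 X131.235 Y173.486 F1021
G01 X115.100 Y139.268 F1021
G01 X118.283 Y129.678 F1021
M5
G0 X109.981 Y167.119
M3 S289
G01 X99.963 Y156.852 F3495
G01 X64.828 Y150.603 F3495
G01 X41.124 Y150.977 F3495
M5
G0 X121.420 Y174.037
M3 S289
G01 X112.715 Y167.292 F3495
G01 X102.522 Y171.458 F3495
G01 X101.032 Y182.369 F3495
G01 X109.737 Y189.114 F3495
G01 X119.930 Y184.948 F3495
G01 X121.420 Y174.037 F3495
M5
G0 X75.214 Y167.027
M3 S289
G01 X133.968 Y167.027 F3495
G01 X133.968 Y117.044 F3495
G01 X75.214 Y117.044 F3495
G01 X75.214 Y167.027 F3495
M5
G0 X16.138 Y158.006
M3 S856
G01 X13.038 Y144.979 F1021
G01 X16.342 Y143.313 F1021
G01 X26.048 Y153.007 F1021
M5
G0 X133.007 Y117.935
M3 S289
G01 X37.974 Y25.438 F3495
M5
G0 X0.000 Y0.000

1 u = 1 mm; y_m = 200.158 − y.

[1] `<path>` cubic bezier, #008000→cut S856 F1021: (130.838,183.936) → (131.235,173.486) → (115.100,139.268) → (118.283,129.678)

[2] `<path>` cubic bezier, #ff8800→engrave S289 F3495: (109.981,167.119) → (99.963,156.852) → (64.828,150.603) → (41.124,150.977)

[3] `<path>` regular polygon, #ff8800→engrave S289 F3495: (121.420,174.037) → (112.715,167.292) → (102.522,171.458) → (101.032,182.369) → (109.737,189.114) → (119.930,184.948) → (121.420,174.037) (closed)

[4] `<path>` rectangle, #ff8800→engrave S289 F3495: (75.214,167.027) → (133.968,167.027) → (133.968,117.044) → (75.214,117.044) → (75.214,167.027) (closed)

[5] `<path>` quadratic bezier, #008000→cut S856 F1021: (16.138,158.006) → (13.038,144.979) → (16.342,143.313) → (26.048,153.007)

[6] `<path>` line segment, #ff8800→engrave S289 F3495: (133.007,117.935) → (37.974,25.438)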